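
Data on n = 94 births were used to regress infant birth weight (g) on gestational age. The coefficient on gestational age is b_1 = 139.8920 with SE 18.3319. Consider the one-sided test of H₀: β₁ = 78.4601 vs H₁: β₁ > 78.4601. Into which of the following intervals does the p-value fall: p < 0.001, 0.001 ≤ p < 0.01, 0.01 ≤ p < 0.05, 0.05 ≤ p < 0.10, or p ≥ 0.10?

t = (139.8920 − 78.4601) / 18.3319 = 3.351.
df = n − 2 = 94 − 2 = 92.
One-sided p = P(T_{92} > t) ≈ 0.0006.
So p < 0.001.

p < 0.001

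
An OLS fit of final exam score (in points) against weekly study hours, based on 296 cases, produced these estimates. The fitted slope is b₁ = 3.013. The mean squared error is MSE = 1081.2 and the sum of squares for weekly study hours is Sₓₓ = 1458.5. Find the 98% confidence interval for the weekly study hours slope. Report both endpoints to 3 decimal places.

SE(b₁) = √(MSE/Sₓₓ) = √(1081.2/1458.5) = 0.860993.
df = n − 2 = 294.
t* = t_{0.01, 294} = 2.339098.
Margin = t* × SE = 2.339098 × 0.860993 = 2.01395.
CI: 3.013 ± 2.01395 → (0.999, 5.027).
With 98% confidence, each one-unit increase in weekly study hours is associated with a change of between 0.999 and 5.027 points in final exam score.

(0.999, 5.027)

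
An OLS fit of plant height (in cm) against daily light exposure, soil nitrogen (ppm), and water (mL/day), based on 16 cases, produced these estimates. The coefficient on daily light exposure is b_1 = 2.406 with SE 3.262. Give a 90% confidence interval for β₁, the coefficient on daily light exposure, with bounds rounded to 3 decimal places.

df = n − k − 1 = 16 − 3 − 1 = 12.
t* = t_{0.05, 12} = 1.782288.
Margin = t* × SE = 1.782288 × 3.262 = 5.81382.
CI: 2.406 ± 5.81382 → (-3.408, 8.220).
With 90% confidence, each one-unit increase in daily light exposure is associated with a change of between -3.408 and 8.220 cm in plant height, holding the other predictors fixed.

(-3.408, 8.220)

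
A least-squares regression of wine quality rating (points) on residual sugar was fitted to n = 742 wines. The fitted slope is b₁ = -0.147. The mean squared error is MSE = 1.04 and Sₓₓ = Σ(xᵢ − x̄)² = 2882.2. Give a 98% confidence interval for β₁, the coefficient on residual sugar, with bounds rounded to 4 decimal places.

SE(b₁) = √(MSE/Sₓₓ) = √(1.04/2882.2) = 0.0189957.
df = n − 2 = 740.
t* = t_{0.01, 740} = 2.331398.
Margin = t* × SE = 2.331398 × 0.0189957 = 0.044286.
CI: -0.147 ± 0.044286 → (-0.1913, -0.1027).
With 98% confidence, each one-unit increase in residual sugar is associated with a change of between -0.1913 and -0.1027 points in wine quality rating.

(-0.1913, -0.1027)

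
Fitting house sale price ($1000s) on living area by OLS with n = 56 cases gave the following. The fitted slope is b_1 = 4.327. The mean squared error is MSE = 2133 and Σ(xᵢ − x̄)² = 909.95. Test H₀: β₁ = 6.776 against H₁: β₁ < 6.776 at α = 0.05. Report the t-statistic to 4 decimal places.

t = -1.5996

SE(b_1) = √(MSE/Sₓₓ) = √(2133/909.95) = 1.53104.
t = (4.327 − 6.776) / 1.53104 = -1.5996.
df = n − 2 = 54.
One-sided p ≈ 0.0578, which is ≥ 0.05, so fail to reject H₀.
The data do not give significant evidence that the true slope on living area is below 6.776 $1000s per unit.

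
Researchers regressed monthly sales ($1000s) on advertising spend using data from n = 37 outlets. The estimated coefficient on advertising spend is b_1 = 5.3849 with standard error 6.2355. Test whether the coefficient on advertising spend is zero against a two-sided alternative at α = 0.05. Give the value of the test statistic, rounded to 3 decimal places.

H₀: β₁ = 0 vs H₁: β₁ ≠ 0.
t = (b_1 − β₁⁰)/SE = 5.3849 / 6.2355 = 0.864.
df = n − 2 = 37 − 2 = 35.
Two-sided p ≈ 0.3937, which is ≥ 0.05, so fail to reject H₀.
The data do not give significant evidence of an association between advertising spend and monthly sales.

t = 0.864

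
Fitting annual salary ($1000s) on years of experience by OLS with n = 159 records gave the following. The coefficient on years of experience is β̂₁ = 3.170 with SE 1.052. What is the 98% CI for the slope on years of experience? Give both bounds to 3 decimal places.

df = n − 2 = 159 − 2 = 157.
t* = t_{0.01, 157} = 2.350334.
Margin = t* × SE = 2.350334 × 1.052 = 2.47255.
CI: 3.170 ± 2.47255 → (0.697, 5.643).
With 98% confidence, each one-unit increase in years of experience is associated with a change of between 0.697 and 5.643 $1000s in annual salary.

(0.697, 5.643)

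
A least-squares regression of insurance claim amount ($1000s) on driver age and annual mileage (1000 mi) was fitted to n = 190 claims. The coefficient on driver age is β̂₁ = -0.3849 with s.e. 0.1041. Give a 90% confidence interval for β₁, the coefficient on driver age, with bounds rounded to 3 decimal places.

(-0.557, -0.213)

df = n − k − 1 = 190 − 2 − 1 = 187.
t* = t_{0.05, 187} = 1.653043.
Margin = t* × SE = 1.653043 × 0.1041 = 0.17208.
CI: -0.3849 ± 0.17208 → (-0.557, -0.213).
With 90% confidence, each one-unit increase in driver age is associated with a change of between -0.557 and -0.213 $1000s in insurance claim amount, holding the other predictors fixed.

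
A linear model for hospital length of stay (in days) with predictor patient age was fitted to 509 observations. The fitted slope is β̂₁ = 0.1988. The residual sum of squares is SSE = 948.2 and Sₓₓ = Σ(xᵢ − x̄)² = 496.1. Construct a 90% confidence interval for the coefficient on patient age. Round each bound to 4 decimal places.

MSE = SSE/(n − 2) = 948.2/507 = 1.87022.
SE(β̂₁) = √(MSE/Sₓₓ) = √(1.87022/496.1) = 0.061399.
df = n − 2 = 507.
t* = t_{0.05, 507} = 1.647865.
Margin = t* × SE = 1.647865 × 0.061399 = 0.101177.
CI: 0.1988 ± 0.101177 → (0.0976, 0.3000).
With 90% confidence, each one-unit increase in patient age is associated with a change of between 0.0976 and 0.3000 days in hospital length of stay.

(0.0976, 0.3000)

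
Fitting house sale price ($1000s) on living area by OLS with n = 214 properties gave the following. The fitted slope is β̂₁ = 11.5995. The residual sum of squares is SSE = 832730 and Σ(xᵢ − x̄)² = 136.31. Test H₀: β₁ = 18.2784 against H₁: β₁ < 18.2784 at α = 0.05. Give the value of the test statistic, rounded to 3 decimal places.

t = -1.244

MSE = SSE/(n − 2) = 832730/212 = 3927.97.
SE(β̂₁) = √(MSE/Sₓₓ) = √(3927.97/136.31) = 5.3681.
t = (11.5995 − 18.2784) / 5.3681 = -1.244.
df = n − 2 = 212.
One-sided p ≈ 0.1074, which is ≥ 0.05, so fail to reject H₀.
The data do not give significant evidence that the true slope on living area is below 18.2784 $1000s per unit.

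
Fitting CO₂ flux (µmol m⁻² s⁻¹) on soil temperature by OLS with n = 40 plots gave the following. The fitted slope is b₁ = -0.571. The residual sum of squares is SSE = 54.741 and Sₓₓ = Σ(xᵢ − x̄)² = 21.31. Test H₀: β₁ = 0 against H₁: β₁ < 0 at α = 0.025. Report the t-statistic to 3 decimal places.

t = -2.196

MSE = SSE/(n − 2) = 54.741/38 = 1.44055.
SE(b₁) = √(MSE/Sₓₓ) = √(1.44055/21.31) = 0.26.
t = -0.571 / 0.26 = -2.196.
df = n − 2 = 38.
One-sided p ≈ 0.0171, which is < 0.025, so reject H₀.
There is evidence that the true slope on soil temperature is negative.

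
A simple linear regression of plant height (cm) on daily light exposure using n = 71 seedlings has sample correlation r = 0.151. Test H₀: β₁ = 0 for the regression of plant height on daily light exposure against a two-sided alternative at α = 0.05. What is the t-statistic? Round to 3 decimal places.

t = r·√(n − 2)/√(1 − r²) = 0.151·√69/√0.977199 = 1.269.
df = n − 2 = 69.
Two-sided p ≈ 0.2088, which is ≥ 0.05, so fail to reject H₀.
The data do not give significant evidence of a linear association between daily light exposure and plant height.

t = 1.269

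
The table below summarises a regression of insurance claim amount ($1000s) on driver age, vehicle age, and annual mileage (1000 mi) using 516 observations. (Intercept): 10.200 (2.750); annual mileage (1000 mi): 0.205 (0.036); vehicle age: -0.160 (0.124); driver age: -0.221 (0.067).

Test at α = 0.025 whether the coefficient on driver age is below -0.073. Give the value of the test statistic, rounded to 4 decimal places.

t = -2.2090

Read off: b = -0.221, SE = 0.067 for driver age.
H₀: β₁ = -0.073 vs H₁: β₁ < -0.073.
t = (-0.221 − (-0.073)) / 0.067 = -2.2090.
df = n − k − 1 = 516 − 3 − 1 = 512.
One-sided p ≈ 0.0138, which is < 0.025, so reject H₀.
There is evidence that the true slope on driver age is below -0.073 $1000s per unit, holding the other predictors fixed.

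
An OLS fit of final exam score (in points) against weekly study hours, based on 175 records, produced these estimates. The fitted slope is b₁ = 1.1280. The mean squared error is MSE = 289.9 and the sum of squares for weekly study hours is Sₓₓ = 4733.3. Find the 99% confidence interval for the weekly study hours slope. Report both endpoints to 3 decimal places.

(0.483, 1.773)

SE(b₁) = √(MSE/Sₓₓ) = √(289.9/4733.3) = 0.247481.
df = n − 2 = 173.
t* = t_{0.005, 173} = 2.604546.
Margin = t* × SE = 2.604546 × 0.247481 = 0.64458.
CI: 1.1280 ± 0.64458 → (0.483, 1.773).
With 99% confidence, each one-unit increase in weekly study hours is associated with a change of between 0.483 and 1.773 points in final exam score.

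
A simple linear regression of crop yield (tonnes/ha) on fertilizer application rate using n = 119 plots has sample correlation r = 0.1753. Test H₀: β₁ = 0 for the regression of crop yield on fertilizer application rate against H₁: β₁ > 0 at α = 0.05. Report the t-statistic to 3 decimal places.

t = 1.926

t = r·√(n − 2)/√(1 − r²) = 0.1753·√117/√0.96927 = 1.926.
df = n − 2 = 117.
One-sided p ≈ 0.0283, which is < 0.05, so reject H₀.
There is evidence of a linear association between fertilizer application rate and crop yield.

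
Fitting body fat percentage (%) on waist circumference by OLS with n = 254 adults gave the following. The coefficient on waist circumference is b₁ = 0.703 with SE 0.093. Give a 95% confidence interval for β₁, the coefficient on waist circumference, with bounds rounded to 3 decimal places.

(0.520, 0.886)

df = n − 2 = 254 − 2 = 252.
t* = t_{0.025, 252} = 1.969422.
Margin = t* × SE = 1.969422 × 0.093 = 0.18316.
CI: 0.703 ± 0.18316 → (0.520, 0.886).
With 95% confidence, each one-unit increase in waist circumference is associated with a change of between 0.520 and 0.886 % in body fat percentage.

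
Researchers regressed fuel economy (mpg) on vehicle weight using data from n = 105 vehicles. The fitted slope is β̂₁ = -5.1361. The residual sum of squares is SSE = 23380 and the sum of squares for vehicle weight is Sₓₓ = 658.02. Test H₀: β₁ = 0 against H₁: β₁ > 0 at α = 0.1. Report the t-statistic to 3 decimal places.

t = -8.745

MSE = SSE/(n − 2) = 23380/103 = 226.99.
SE(β̂₁) = √(MSE/Sₓₓ) = √(226.99/658.02) = 0.587333.
t = -5.1361 / 0.587333 = -8.745.
df = n − 2 = 103.
One-sided p ≈ 1.0000, which is ≥ 0.1, so fail to reject H₀.
The data do not give significant evidence that the true slope on vehicle weight is positive.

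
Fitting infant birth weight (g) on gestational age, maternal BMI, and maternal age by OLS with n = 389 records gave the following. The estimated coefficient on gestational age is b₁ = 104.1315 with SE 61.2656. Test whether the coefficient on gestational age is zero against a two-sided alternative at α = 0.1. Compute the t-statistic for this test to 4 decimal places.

t = 1.6997

H₀: β₁ = 0 vs H₁: β₁ ≠ 0.
t = (b₁ − β₁⁰)/SE = 104.1315 / 61.2656 = 1.6997.
df = n − k − 1 = 389 − 3 − 1 = 385.
Two-sided p ≈ 0.0900, which is < 0.1, so reject H₀.
There is evidence that gestational age is associated with infant birth weight, holding the other predictors fixed.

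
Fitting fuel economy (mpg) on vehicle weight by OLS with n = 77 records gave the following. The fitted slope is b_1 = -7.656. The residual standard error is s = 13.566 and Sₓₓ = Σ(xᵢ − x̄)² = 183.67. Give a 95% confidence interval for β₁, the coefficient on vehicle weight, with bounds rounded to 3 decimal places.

(-9.650, -5.662)

SE(b_1) = s/√Sₓₓ = 13.566/√183.67 = 1.001.
df = n − 2 = 75.
t* = t_{0.025, 75} = 1.992102.
Margin = t* × SE = 1.992102 × 1.001 = 1.99409.
CI: -7.656 ± 1.99409 → (-9.650, -5.662).
With 95% confidence, each one-unit increase in vehicle weight is associated with a change of between -9.650 and -5.662 mpg in fuel economy.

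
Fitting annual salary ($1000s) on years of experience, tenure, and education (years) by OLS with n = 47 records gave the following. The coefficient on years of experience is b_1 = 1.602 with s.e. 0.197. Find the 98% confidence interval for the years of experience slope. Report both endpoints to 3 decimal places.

(1.126, 2.078)

df = n − k − 1 = 47 − 3 − 1 = 43.
t* = t_{0.01, 43} = 2.41625.
Margin = t* × SE = 2.41625 × 0.197 = 0.47600.
CI: 1.602 ± 0.47600 → (1.126, 2.078).
With 98% confidence, each one-unit increase in years of experience is associated with a change of between 1.126 and 2.078 $1000s in annual salary, holding the other predictors fixed.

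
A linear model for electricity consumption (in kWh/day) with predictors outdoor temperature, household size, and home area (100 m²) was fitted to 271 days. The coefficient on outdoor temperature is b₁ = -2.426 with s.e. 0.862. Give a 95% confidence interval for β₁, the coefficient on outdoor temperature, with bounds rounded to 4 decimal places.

df = n − k − 1 = 271 − 3 − 1 = 267.
t* = t_{0.025, 267} = 1.968889.
Margin = t* × SE = 1.968889 × 0.862 = 1.697182.
CI: -2.426 ± 1.697182 → (-4.1232, -0.7288).
With 95% confidence, each one-unit increase in outdoor temperature is associated with a change of between -4.1232 and -0.7288 kWh/day in electricity consumption, holding the other predictors fixed.

(-4.1232, -0.7288)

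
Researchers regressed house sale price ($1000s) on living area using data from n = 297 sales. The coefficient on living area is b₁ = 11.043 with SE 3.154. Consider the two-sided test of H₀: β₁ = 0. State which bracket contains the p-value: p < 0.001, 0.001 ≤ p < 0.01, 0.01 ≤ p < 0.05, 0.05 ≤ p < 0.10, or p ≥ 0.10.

p < 0.001

t = 11.043 / 3.154 = 3.501.
df = n − 2 = 297 − 2 = 295.
Two-sided p = 2·P(T_{295} > |t|) ≈ 0.0005.
So p < 0.001.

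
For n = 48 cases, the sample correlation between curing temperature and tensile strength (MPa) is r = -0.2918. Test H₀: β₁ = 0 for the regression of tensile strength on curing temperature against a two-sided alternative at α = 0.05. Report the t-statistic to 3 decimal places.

t = -2.069

t = r·√(n − 2)/√(1 − r²) = -0.2918·√46/√0.914853 = -2.069.
df = n − 2 = 46.
Two-sided p ≈ 0.0442, which is < 0.05, so reject H₀.
There is evidence of a linear association between curing temperature and tensile strength.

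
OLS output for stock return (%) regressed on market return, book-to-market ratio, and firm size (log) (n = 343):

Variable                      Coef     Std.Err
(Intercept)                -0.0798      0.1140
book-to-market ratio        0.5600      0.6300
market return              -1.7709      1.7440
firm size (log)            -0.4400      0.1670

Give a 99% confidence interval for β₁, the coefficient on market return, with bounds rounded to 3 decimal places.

Read off: b = -1.7709, SE = 1.7440 for market return.
df = n − k − 1 = 343 − 3 − 1 = 339.
t* = t_{0.005, 339} = 2.59041.
Margin = t* × SE = 2.59041 × 1.7440 = 4.51767.
CI: -1.7709 ± 4.51767 → (-6.289, 2.747).

(-6.289, 2.747)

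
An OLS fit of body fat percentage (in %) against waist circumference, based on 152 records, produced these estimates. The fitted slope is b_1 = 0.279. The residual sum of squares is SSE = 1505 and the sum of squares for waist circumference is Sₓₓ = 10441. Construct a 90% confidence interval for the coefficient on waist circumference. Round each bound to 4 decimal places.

(0.2277, 0.3303)

MSE = SSE/(n − 2) = 1505/150 = 10.0333.
SE(b_1) = √(MSE/Sₓₓ) = √(10.0333/10441) = 0.0309993.
df = n − 2 = 150.
t* = t_{0.05, 150} = 1.655076.
Margin = t* × SE = 1.655076 × 0.0309993 = 0.051306.
CI: 0.279 ± 0.051306 → (0.2277, 0.3303).
With 90% confidence, each one-unit increase in waist circumference is associated with a change of between 0.2277 and 0.3303 % in body fat percentage.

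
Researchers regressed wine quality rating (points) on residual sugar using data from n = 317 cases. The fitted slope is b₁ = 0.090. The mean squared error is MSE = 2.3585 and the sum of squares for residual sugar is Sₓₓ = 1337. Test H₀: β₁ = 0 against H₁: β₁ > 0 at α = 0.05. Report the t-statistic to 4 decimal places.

SE(b₁) = √(MSE/Sₓₓ) = √(2.3585/1337) = 0.0420003.
t = 0.090 / 0.0420003 = 2.1428.
df = n − 2 = 315.
One-sided p ≈ 0.0164, which is < 0.05, so reject H₀.
There is evidence that the true slope on residual sugar is positive.

t = 2.1428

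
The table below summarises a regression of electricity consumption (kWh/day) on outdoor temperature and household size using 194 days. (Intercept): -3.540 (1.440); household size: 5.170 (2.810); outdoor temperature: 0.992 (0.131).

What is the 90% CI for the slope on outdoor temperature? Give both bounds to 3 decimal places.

Read off: b = 0.992, SE = 0.131 for outdoor temperature.
df = n − k − 1 = 194 − 2 − 1 = 191.
t* = t_{0.05, 191} = 1.652871.
Margin = t* × SE = 1.652871 × 0.131 = 0.21653.
CI: 0.992 ± 0.21653 → (0.775, 1.209).

(0.775, 1.209)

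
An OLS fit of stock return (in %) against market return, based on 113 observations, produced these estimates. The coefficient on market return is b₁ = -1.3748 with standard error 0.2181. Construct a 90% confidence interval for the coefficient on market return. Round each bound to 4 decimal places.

(-1.7366, -1.0130)

df = n − 2 = 113 − 2 = 111.
t* = t_{0.05, 111} = 1.658697.
Margin = t* × SE = 1.658697 × 0.2181 = 0.361762.
CI: -1.3748 ± 0.361762 → (-1.7366, -1.0130).
With 90% confidence, each one-unit increase in market return is associated with a change of between -1.7366 and -1.0130 % in stock return.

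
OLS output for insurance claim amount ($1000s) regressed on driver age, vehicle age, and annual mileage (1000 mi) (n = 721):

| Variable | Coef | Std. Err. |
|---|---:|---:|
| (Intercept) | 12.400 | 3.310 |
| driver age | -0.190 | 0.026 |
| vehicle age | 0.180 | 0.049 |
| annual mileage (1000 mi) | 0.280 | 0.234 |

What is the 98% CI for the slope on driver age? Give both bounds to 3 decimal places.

Read off: b = -0.190, SE = 0.026 for driver age.
df = n − k − 1 = 721 − 3 − 1 = 717.
t* = t_{0.01, 717} = 2.33156.
Margin = t* × SE = 2.33156 × 0.026 = 0.06062.
CI: -0.190 ± 0.06062 → (-0.251, -0.129).

(-0.251, -0.129)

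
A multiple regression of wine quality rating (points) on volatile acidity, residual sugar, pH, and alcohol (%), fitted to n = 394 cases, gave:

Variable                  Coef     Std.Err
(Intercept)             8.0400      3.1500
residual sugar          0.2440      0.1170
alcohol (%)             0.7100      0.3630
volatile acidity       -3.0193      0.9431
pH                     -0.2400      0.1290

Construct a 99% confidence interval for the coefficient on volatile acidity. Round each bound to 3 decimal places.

Read off: b = -3.0193, SE = 0.9431 for volatile acidity.
df = n − k − 1 = 394 − 4 − 1 = 389.
t* = t_{0.005, 389} = 2.588527.
Margin = t* × SE = 2.588527 × 0.9431 = 2.44124.
CI: -3.0193 ± 2.44124 → (-5.461, -0.578).

(-5.461, -0.578)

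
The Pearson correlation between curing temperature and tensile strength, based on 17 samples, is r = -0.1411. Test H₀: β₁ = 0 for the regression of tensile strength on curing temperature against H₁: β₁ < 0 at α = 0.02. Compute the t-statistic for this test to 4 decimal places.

t = r·√(n − 2)/√(1 − r²) = -0.1411·√15/√0.980091 = -0.5520.
df = n − 2 = 15.
One-sided p ≈ 0.2945, which is ≥ 0.02, so fail to reject H₀.
The data do not give significant evidence of a linear association between curing temperature and tensile strength.

t = -0.5520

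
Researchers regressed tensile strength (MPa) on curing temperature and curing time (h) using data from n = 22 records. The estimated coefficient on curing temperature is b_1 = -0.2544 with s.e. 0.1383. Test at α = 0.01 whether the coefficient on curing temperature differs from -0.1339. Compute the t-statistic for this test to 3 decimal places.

t = -0.871

H₀: β₁ = -0.1339 vs H₁: β₁ ≠ -0.1339.
t = (b_1 − β₁⁰)/SE = (-0.2544 − (-0.1339)) / 0.1383 = -0.871.
df = n − k − 1 = 22 − 2 − 1 = 19.
Two-sided p ≈ 0.3945, which is ≥ 0.01, so fail to reject H₀.
The data are consistent with a true slope of -0.1339 MPa per unit of curing temperature, holding the other predictors fixed.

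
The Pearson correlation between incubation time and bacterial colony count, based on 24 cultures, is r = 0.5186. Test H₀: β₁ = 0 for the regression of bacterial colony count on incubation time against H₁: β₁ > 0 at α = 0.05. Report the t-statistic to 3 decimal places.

t = r·√(n − 2)/√(1 − r²) = 0.5186·√22/√0.731054 = 2.845.
df = n − 2 = 22.
One-sided p ≈ 0.0047, which is < 0.05, so reject H₀.
There is evidence of a linear association between incubation time and bacterial colony count.

t = 2.845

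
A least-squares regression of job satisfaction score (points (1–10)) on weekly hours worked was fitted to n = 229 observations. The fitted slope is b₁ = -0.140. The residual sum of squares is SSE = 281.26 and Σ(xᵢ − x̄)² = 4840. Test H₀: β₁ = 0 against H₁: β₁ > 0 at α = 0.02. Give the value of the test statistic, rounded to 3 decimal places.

MSE = SSE/(n − 2) = 281.26/227 = 1.23903.
SE(b₁) = √(MSE/Sₓₓ) = √(1.23903/4840) = 0.0159999.
t = -0.140 / 0.0159999 = -8.750.
df = n − 2 = 227.
One-sided p ≈ 1.0000, which is ≥ 0.02, so fail to reject H₀.
The data do not give significant evidence that the true slope on weekly hours worked is positive.

t = -8.750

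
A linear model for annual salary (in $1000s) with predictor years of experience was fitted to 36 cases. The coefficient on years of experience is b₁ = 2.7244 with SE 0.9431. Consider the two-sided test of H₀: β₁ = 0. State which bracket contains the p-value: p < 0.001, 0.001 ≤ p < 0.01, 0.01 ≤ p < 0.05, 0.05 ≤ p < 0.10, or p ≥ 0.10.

0.001 ≤ p < 0.01

t = 2.7244 / 0.9431 = 2.889.
df = n − 2 = 36 − 2 = 34.
Two-sided p = 2·P(T_{34} > |t|) ≈ 0.0067.
So 0.001 ≤ p < 0.01.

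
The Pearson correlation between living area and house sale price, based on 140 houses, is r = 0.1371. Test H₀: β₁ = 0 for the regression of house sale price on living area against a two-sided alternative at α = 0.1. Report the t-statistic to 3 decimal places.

t = r·√(n − 2)/√(1 − r²) = 0.1371·√138/√0.981204 = 1.626.
df = n − 2 = 138.
Two-sided p ≈ 0.1062, which is ≥ 0.1, so fail to reject H₀.
The data do not give significant evidence of a linear association between living area and house sale price.

t = 1.626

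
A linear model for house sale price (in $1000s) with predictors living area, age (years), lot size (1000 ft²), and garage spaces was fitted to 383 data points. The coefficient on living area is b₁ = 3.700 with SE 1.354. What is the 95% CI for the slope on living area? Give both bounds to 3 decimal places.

df = n − k − 1 = 383 − 4 − 1 = 378.
t* = t_{0.025, 378} = 1.96626.
Margin = t* × SE = 1.96626 × 1.354 = 2.66232.
CI: 3.700 ± 2.66232 → (1.038, 6.362).
With 95% confidence, each one-unit increase in living area is associated with a change of between 1.038 and 6.362 $1000s in house sale price, holding the other predictors fixed.

(1.038, 6.362)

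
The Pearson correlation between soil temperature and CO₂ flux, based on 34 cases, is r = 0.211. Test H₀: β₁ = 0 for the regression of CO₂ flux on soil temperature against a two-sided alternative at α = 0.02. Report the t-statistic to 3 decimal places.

t = r·√(n − 2)/√(1 − r²) = 0.211·√32/√0.955479 = 1.221.
df = n − 2 = 32.
Two-sided p ≈ 0.2310, which is ≥ 0.02, so fail to reject H₀.
The data do not give significant evidence of a linear association between soil temperature and CO₂ flux.

t = 1.221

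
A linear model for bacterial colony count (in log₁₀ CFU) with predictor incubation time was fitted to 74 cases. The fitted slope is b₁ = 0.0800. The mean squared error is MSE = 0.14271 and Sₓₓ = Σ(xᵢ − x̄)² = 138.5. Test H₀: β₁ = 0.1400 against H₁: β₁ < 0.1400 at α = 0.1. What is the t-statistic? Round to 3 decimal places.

SE(b₁) = √(MSE/Sₓₓ) = √(0.14271/138.5) = 0.0320998.
t = (0.0800 − 0.1400) / 0.0320998 = -1.869.
df = n − 2 = 72.
One-sided p ≈ 0.0328, which is < 0.1, so reject H₀.
There is evidence that the true slope on incubation time is below 0.1400 log₁₀ CFU per unit.

t = -1.869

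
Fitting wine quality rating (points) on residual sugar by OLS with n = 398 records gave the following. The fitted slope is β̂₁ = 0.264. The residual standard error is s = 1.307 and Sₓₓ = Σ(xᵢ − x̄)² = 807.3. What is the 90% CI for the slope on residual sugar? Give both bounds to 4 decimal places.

SE(β̂₁) = s/√Sₓₓ = 1.307/√807.3 = 0.046.
df = n − 2 = 396.
t* = t_{0.05, 396} = 1.648711.
Margin = t* × SE = 1.648711 × 0.046 = 0.075841.
CI: 0.264 ± 0.075841 → (0.1882, 0.3398).
With 90% confidence, each one-unit increase in residual sugar is associated with a change of between 0.1882 and 0.3398 points in wine quality rating.

(0.1882, 0.3398)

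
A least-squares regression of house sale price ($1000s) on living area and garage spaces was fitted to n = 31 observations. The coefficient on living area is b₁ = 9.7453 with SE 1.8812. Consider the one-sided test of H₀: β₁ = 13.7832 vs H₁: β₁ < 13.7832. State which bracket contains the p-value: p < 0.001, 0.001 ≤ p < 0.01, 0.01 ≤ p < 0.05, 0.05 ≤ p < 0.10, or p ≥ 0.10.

0.01 ≤ p < 0.05

t = (9.7453 − 13.7832) / 1.8812 = -2.146.
df = n − k − 1 = 31 − 2 − 1 = 28.
One-sided p = P(T_{28} < t) ≈ 0.0203.
So 0.01 ≤ p < 0.05.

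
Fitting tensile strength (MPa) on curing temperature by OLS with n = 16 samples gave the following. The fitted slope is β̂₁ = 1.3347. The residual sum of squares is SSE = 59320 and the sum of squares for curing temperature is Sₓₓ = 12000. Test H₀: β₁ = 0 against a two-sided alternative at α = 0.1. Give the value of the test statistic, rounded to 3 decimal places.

MSE = SSE/(n − 2) = 59320/14 = 4237.14.
SE(β̂₁) = √(MSE/Sₓₓ) = √(4237.14/12000) = 0.594218.
t = 1.3347 / 0.594218 = 2.246.
df = n − 2 = 14.
Two-sided p ≈ 0.0414, which is < 0.1, so reject H₀.
There is evidence that curing temperature is associated with tensile strength.

t = 2.246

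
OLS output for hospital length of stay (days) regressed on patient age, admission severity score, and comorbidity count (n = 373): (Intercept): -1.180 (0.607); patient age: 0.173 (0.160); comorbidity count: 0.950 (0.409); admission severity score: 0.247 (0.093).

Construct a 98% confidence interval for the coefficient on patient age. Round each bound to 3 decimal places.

Read off: b = 0.173, SE = 0.160 for patient age.
df = n − k − 1 = 373 − 3 − 1 = 369.
t* = t_{0.01, 369} = 2.336496.
Margin = t* × SE = 2.336496 × 0.160 = 0.37384.
CI: 0.173 ± 0.37384 → (-0.201, 0.547).

(-0.201, 0.547)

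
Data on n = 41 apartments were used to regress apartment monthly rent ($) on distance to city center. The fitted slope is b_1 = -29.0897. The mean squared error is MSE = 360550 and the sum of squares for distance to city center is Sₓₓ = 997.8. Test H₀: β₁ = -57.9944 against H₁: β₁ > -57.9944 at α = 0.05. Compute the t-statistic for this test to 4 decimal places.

t = 1.5206

SE(b_1) = √(MSE/Sₓₓ) = √(360550/997.8) = 19.0091.
t = (-29.0897 − (-57.9944)) / 19.0091 = 1.5206.
df = n − 2 = 39.
One-sided p ≈ 0.0682, which is ≥ 0.05, so fail to reject H₀.
The data do not give significant evidence that the true slope on distance to city center exceeds -57.9944 $ per unit.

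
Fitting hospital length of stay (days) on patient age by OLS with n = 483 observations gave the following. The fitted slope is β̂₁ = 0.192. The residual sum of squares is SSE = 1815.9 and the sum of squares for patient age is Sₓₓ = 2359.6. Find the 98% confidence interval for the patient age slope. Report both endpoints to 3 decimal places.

MSE = SSE/(n − 2) = 1815.9/481 = 3.77526.
SE(β̂₁) = √(MSE/Sₓₓ) = √(3.77526/2359.6) = 0.0399995.
df = n − 2 = 481.
t* = t_{0.01, 481} = 2.334125.
Margin = t* × SE = 2.334125 × 0.0399995 = 0.09336.
CI: 0.192 ± 0.09336 → (0.099, 0.285).
With 98% confidence, each one-unit increase in patient age is associated with a change of between 0.099 and 0.285 days in hospital length of stay.

(0.099, 0.285)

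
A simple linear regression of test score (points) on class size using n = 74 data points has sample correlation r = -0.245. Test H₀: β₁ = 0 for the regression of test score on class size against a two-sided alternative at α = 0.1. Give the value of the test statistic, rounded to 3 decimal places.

t = -2.144

t = r·√(n − 2)/√(1 − r²) = -0.245·√72/√0.939975 = -2.144.
df = n − 2 = 72.
Two-sided p ≈ 0.0354, which is < 0.1, so reject H₀.
There is evidence of a linear association between class size and test score.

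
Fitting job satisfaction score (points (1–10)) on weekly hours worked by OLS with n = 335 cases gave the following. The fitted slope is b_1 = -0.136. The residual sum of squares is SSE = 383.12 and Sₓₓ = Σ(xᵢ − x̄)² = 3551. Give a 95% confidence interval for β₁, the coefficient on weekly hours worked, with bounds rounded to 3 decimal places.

(-0.171, -0.101)

MSE = SSE/(n − 2) = 383.12/333 = 1.15051.
SE(b_1) = √(MSE/Sₓₓ) = √(1.15051/3551) = 0.0179999.
df = n − 2 = 333.
t* = t_{0.025, 333} = 1.967113.
Margin = t* × SE = 1.967113 × 0.0179999 = 0.03541.
CI: -0.136 ± 0.03541 → (-0.171, -0.101).
With 95% confidence, each one-unit increase in weekly hours worked is associated with a change of between -0.171 and -0.101 points (1–10) in job satisfaction score.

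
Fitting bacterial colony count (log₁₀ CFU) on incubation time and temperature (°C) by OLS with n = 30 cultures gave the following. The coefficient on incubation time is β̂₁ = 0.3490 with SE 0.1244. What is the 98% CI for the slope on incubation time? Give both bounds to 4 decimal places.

df = n − k − 1 = 30 − 2 − 1 = 27.
t* = t_{0.01, 27} = 2.47266.
Margin = t* × SE = 2.47266 × 0.1244 = 0.307599.
CI: 0.3490 ± 0.307599 → (0.0414, 0.6566).
With 98% confidence, each one-unit increase in incubation time is associated with a change of between 0.0414 and 0.6566 log₁₀ CFU in bacterial colony count, holding the other predictors fixed.

(0.0414, 0.6566)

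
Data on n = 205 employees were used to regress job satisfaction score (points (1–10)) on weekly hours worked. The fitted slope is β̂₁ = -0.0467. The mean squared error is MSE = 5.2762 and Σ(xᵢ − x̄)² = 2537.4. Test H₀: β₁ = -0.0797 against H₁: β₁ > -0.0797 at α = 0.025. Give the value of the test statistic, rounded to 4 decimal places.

t = 0.7237

SE(β̂₁) = √(MSE/Sₓₓ) = √(5.2762/2537.4) = 0.0456001.
t = (-0.0467 − (-0.0797)) / 0.0456001 = 0.7237.
df = n − 2 = 203.
One-sided p ≈ 0.2350, which is ≥ 0.025, so fail to reject H₀.
The data do not give significant evidence that the true slope on weekly hours worked exceeds -0.0797 points (1–10) per unit.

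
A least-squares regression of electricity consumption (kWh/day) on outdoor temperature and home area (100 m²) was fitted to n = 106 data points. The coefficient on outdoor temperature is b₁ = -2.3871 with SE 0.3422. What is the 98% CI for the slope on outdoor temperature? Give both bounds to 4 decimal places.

(-3.1958, -1.5784)

df = n − k − 1 = 106 − 2 − 1 = 103.
t* = t_{0.01, 103} = 2.363098.
Margin = t* × SE = 2.363098 × 0.3422 = 0.808652.
CI: -2.3871 ± 0.808652 → (-3.1958, -1.5784).
With 98% confidence, each one-unit increase in outdoor temperature is associated with a change of between -3.1958 and -1.5784 kWh/day in electricity consumption, holding the other predictors fixed.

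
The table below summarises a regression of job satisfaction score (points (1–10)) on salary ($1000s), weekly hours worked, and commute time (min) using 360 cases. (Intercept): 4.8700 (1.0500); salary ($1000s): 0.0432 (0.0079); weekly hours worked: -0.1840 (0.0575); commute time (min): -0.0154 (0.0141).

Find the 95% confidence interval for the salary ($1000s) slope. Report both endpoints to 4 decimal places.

(0.0277, 0.0587)

Read off: b = 0.0432, SE = 0.0079 for salary ($1000s).
df = n − k − 1 = 360 − 3 − 1 = 356.
t* = t_{0.025, 356} = 1.96665.
Margin = t* × SE = 1.96665 × 0.0079 = 0.015537.
CI: 0.0432 ± 0.015537 → (0.0277, 0.0587).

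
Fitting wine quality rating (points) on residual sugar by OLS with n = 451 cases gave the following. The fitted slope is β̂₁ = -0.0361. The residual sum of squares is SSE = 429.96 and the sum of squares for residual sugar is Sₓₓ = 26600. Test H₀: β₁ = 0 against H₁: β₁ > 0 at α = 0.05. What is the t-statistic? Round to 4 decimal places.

MSE = SSE/(n − 2) = 429.96/449 = 0.957595.
SE(β̂₁) = √(MSE/Sₓₓ) = √(0.957595/26600) = 0.00599998.
t = -0.0361 / 0.00599998 = -6.0167.
df = n − 2 = 449.
One-sided p ≈ 1.0000, which is ≥ 0.05, so fail to reject H₀.
The data do not give significant evidence that the true slope on residual sugar is positive.

t = -6.0167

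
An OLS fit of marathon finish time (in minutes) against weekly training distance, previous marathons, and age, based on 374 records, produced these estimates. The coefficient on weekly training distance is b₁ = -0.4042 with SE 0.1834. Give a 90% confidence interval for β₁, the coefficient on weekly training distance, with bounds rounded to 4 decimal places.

df = n − k − 1 = 374 − 3 − 1 = 370.
t* = t_{0.05, 370} = 1.648982.
Margin = t* × SE = 1.648982 × 0.1834 = 0.302423.
CI: -0.4042 ± 0.302423 → (-0.7066, -0.1018).
With 90% confidence, each one-unit increase in weekly training distance is associated with a change of between -0.7066 and -0.1018 minutes in marathon finish time, holding the other predictors fixed.

(-0.7066, -0.1018)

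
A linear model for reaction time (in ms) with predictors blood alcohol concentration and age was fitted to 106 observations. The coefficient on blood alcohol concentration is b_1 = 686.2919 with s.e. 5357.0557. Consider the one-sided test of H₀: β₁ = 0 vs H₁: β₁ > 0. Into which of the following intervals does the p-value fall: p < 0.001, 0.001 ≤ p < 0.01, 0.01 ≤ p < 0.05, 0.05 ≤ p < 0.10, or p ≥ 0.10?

p ≥ 0.10

t = 686.2919 / 5357.0557 = 0.128.
df = n − k − 1 = 106 − 2 − 1 = 103.
One-sided p = P(T_{103} > t) ≈ 0.4492.
So p ≥ 0.10.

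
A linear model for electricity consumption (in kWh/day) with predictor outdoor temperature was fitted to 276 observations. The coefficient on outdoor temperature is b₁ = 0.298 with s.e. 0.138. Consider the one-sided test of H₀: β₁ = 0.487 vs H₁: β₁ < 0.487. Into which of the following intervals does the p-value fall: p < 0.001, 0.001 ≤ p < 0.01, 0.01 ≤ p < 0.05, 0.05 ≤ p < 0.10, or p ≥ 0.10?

t = (0.298 − 0.487) / 0.138 = -1.370.
df = n − 2 = 276 − 2 = 274.
One-sided p = P(T_{274} < t) ≈ 0.0860.
So 0.05 ≤ p < 0.10.

0.05 ≤ p < 0.10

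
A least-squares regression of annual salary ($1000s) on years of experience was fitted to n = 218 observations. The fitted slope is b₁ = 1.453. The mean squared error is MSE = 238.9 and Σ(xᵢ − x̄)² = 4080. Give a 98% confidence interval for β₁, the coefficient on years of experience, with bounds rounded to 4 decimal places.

(0.8859, 2.0201)

SE(b₁) = √(MSE/Sₓₓ) = √(238.9/4080) = 0.241979.
df = n − 2 = 216.
t* = t_{0.01, 216} = 2.343735.
Margin = t* × SE = 2.343735 × 0.241979 = 0.567135.
CI: 1.453 ± 0.567135 → (0.8859, 2.0201).
With 98% confidence, each one-unit increase in years of experience is associated with a change of between 0.8859 and 2.0201 $1000s in annual salary.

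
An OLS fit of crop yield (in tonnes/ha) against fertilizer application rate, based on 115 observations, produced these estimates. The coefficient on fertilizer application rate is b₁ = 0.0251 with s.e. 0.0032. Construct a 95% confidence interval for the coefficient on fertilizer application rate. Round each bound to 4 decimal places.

(0.0188, 0.0314)

df = n − 2 = 115 − 2 = 113.
t* = t_{0.025, 113} = 1.98118.
Margin = t* × SE = 1.98118 × 0.0032 = 0.006340.
CI: 0.0251 ± 0.006340 → (0.0188, 0.0314).
With 95% confidence, each one-unit increase in fertilizer application rate is associated with a change of between 0.0188 and 0.0314 tonnes/ha in crop yield.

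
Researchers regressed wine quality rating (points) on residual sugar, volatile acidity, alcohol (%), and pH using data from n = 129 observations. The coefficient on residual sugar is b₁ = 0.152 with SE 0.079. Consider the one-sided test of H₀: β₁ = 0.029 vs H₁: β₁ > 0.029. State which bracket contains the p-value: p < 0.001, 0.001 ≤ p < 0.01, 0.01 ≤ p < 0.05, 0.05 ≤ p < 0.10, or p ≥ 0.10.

0.05 ≤ p < 0.10

t = (0.152 − 0.029) / 0.079 = 1.557.
df = n − k − 1 = 129 − 4 − 1 = 124.
One-sided p = P(T_{124} > t) ≈ 0.0610.
So 0.05 ≤ p < 0.10.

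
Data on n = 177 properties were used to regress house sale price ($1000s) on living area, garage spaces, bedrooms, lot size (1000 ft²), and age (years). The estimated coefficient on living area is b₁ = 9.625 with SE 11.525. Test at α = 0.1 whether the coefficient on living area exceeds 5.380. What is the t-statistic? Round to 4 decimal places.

t = 0.3683

H₀: β₁ = 5.380 vs H₁: β₁ > 5.380.
t = (b₁ − β₁⁰)/SE = (9.625 − 5.380) / 11.525 = 0.3683.
df = n − k − 1 = 177 − 5 − 1 = 171.
One-sided p ≈ 0.3565, which is ≥ 0.1, so fail to reject H₀.
The data do not give significant evidence that the true slope on living area exceeds 5.380 $1000s per unit, holding the other predictors fixed.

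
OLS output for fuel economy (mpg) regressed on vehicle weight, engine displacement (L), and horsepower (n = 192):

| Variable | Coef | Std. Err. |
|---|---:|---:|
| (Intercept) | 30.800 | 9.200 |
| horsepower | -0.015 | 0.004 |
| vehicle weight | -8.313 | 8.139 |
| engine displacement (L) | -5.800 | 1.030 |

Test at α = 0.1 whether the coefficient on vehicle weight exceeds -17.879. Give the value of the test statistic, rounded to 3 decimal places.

t = 1.175

Read off: b = -8.313, SE = 8.139 for vehicle weight.
H₀: β₁ = -17.879 vs H₁: β₁ > -17.879.
t = (-8.313 − (-17.879)) / 8.139 = 1.175.
df = n − k − 1 = 192 − 3 − 1 = 188.
One-sided p ≈ 0.1207, which is ≥ 0.1, so fail to reject H₀.
The data do not give significant evidence that the true slope on vehicle weight exceeds -17.879 mpg per unit, holding the other predictors fixed.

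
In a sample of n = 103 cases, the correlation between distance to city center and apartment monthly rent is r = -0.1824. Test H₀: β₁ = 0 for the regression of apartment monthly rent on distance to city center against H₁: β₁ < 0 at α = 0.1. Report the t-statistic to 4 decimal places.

t = r·√(n − 2)/√(1 − r²) = -0.1824·√101/√0.96673 = -1.8644.
df = n − 2 = 101.
One-sided p ≈ 0.0326, which is < 0.1, so reject H₀.
There is evidence of a linear association between distance to city center and apartment monthly rent.

t = -1.8644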